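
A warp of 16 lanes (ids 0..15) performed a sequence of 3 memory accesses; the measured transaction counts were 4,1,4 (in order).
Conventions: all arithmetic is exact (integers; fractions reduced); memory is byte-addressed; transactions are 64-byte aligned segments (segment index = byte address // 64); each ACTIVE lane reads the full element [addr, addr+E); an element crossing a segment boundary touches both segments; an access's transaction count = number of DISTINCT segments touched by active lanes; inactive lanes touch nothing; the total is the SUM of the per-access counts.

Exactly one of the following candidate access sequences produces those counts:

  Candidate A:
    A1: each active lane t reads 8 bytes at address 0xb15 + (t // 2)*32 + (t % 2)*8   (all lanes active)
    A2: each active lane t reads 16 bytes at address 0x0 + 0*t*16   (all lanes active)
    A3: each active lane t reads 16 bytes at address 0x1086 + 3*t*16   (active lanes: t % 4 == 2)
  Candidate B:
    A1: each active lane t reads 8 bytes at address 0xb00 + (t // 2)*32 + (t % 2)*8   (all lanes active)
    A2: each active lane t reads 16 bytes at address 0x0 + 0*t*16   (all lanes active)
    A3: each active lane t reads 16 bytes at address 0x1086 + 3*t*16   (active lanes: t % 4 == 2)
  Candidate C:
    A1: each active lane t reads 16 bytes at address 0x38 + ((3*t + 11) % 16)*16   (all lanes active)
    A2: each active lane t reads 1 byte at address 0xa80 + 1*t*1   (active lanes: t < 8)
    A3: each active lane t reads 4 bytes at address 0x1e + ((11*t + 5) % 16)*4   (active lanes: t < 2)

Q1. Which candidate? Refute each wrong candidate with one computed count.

A: A1 gives 5 transactions, not 4
C: A1 gives 5 transactions, not 4
B: all counts match (4,1,4)

Answer: B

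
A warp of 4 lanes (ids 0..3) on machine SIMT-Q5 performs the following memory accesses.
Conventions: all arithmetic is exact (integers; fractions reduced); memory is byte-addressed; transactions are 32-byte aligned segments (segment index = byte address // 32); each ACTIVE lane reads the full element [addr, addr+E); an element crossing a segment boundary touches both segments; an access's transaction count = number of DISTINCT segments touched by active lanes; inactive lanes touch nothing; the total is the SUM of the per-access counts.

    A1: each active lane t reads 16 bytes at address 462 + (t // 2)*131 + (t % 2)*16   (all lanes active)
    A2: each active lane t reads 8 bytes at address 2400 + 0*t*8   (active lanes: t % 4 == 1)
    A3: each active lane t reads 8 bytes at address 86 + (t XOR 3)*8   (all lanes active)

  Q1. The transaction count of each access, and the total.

A1: 4 transactions
A2: 1 transaction
A3: 2 transactions

Answer: 4,1,2; total 7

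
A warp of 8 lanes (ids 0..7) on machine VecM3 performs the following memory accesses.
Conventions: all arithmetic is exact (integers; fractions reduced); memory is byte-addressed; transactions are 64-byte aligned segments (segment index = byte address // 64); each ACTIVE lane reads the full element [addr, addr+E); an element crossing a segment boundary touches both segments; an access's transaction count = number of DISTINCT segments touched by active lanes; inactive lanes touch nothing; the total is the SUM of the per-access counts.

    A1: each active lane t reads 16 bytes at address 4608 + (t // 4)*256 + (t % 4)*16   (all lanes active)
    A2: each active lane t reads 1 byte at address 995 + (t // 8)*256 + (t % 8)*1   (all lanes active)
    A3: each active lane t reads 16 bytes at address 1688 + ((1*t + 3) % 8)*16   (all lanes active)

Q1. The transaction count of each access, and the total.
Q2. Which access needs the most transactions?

A1: 2 transactions
A2: 1 transaction
A3: 3 transactions

Answer: 2,1,3; total 6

Answer: A3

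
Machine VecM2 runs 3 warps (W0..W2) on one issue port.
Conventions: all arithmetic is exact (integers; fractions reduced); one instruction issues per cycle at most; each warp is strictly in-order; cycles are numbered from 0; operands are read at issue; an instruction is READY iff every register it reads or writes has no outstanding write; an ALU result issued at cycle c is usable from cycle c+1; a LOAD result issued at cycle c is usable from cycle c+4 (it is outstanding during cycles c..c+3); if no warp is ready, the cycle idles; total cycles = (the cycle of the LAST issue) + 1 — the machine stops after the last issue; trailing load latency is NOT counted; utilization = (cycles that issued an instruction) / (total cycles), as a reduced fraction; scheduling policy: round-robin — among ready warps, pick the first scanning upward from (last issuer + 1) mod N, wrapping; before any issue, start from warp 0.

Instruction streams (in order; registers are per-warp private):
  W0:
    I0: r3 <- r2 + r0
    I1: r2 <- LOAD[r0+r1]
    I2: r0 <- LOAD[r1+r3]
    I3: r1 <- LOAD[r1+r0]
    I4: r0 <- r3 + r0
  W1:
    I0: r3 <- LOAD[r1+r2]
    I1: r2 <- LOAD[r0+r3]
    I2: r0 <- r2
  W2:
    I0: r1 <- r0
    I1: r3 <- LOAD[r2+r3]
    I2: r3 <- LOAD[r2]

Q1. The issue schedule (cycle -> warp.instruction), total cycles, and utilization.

cycle 0: W0.I0
cycle 1: W1.I0
cycle 2: W2.I0
cycle 3: W0.I1
cycle 4: W2.I1
cycle 5: W0.I2
cycle 6: W1.I1
cycle 7: idle
cycle 8: W2.I2
cycle 9: W0.I3
cycle 10: W1.I2
cycle 11: W0.I4

Answer: 12 cycles, utilization 11/12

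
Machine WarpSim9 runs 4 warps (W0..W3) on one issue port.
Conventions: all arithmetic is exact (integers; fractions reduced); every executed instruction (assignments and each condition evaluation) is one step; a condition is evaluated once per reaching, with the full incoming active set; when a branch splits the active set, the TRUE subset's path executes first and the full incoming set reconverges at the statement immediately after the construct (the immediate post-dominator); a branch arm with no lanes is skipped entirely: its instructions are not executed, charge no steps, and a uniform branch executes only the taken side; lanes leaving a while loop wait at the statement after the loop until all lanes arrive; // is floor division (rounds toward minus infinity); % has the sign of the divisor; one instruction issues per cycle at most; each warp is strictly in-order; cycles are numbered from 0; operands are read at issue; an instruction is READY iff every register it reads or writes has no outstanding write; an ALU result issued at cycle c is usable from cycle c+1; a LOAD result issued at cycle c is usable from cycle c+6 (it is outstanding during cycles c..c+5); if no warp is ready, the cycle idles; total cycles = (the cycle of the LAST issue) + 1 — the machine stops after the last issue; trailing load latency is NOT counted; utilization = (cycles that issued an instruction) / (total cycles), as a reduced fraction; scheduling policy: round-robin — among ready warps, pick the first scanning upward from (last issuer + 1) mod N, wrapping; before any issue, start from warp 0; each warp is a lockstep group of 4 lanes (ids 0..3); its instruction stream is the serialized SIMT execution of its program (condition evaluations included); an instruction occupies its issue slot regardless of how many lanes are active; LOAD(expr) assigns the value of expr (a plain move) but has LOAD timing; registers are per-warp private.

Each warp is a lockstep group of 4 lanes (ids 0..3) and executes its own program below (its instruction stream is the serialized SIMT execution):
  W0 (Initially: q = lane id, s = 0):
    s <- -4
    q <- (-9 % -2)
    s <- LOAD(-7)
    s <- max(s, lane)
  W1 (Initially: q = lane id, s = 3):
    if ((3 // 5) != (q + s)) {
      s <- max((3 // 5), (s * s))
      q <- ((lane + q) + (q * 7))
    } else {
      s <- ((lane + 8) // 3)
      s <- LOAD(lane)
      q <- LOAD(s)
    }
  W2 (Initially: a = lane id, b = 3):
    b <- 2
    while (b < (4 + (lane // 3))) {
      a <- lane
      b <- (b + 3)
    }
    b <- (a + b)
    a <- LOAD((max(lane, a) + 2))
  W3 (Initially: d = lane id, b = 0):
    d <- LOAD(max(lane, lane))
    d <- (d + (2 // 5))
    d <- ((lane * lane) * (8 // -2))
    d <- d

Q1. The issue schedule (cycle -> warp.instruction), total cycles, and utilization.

cycle 0: W0.I0
cycle 1: W1.I0
cycle 2: W2.I0
cycle 3: W3.I0
cycle 4: W0.I1
cycle 5: W1.I1
cycle 6: W2.I1
cycle 7: W0.I2
cycle 8: W1.I2
cycle 9: W2.I2
cycle 10: W3.I1
cycle 11: W2.I3
cycle 12: W3.I2
cycle 13: W0.I3
cycle 14: W2.I4
cycle 15: W3.I3
cycle 16: W2.I5
cycle 17: W2.I6

Answer: 18 cycles, utilization 1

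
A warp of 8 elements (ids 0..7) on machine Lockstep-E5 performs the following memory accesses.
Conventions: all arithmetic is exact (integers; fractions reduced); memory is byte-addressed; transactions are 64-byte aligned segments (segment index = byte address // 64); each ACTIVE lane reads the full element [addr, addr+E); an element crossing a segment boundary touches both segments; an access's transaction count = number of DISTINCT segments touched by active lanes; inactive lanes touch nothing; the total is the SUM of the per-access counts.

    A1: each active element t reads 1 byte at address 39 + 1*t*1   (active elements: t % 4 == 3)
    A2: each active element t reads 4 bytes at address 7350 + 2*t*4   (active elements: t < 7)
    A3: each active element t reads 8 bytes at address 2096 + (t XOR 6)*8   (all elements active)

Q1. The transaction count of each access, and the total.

A1: 1 transaction
A2: 2 transactions
A3: 2 transactions

Answer: 1,2,2; total 5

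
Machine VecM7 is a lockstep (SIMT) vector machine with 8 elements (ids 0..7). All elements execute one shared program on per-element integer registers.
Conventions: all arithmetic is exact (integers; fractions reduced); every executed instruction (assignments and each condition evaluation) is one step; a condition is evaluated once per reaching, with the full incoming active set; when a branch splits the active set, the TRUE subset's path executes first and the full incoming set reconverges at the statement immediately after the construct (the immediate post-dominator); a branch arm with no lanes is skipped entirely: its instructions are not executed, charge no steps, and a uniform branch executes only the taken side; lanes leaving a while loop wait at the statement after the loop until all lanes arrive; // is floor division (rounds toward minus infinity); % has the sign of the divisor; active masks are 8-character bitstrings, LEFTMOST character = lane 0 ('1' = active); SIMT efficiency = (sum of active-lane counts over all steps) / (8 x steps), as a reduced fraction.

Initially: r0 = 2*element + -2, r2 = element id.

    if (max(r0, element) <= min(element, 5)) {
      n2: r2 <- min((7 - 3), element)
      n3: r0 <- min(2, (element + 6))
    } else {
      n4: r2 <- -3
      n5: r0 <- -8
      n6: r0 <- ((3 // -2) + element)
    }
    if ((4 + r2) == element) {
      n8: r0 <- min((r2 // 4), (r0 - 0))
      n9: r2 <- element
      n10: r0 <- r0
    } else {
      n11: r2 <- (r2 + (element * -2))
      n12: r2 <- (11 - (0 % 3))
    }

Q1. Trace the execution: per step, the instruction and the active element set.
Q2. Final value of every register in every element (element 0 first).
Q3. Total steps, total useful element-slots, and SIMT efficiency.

step 0: eval (max(r0, element) <= min(element, 5)) 11111111
step 1: r2 <- min((7 - 3), element)  11100000
step 2: r0 <- min(2, (element + 6))  11100000
step 3: r2 <- -3                     00011111
step 4: r0 <- -8                     00011111
step 5: r0 <- ((3 // -2) + element)  00011111
step 6: eval ((4 + r2) == element)   11111111
step 7: r2 <- (r2 + (element * -2))  11111111
step 8: r2 <- (11 - (0 % 3))         11111111

Answer: 9 steps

r0: 2,2,2,1,2,3,4,5
r2: 11,11,11,11,11,11,11,11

steps = 9; useful = 53; efficiency = 53/72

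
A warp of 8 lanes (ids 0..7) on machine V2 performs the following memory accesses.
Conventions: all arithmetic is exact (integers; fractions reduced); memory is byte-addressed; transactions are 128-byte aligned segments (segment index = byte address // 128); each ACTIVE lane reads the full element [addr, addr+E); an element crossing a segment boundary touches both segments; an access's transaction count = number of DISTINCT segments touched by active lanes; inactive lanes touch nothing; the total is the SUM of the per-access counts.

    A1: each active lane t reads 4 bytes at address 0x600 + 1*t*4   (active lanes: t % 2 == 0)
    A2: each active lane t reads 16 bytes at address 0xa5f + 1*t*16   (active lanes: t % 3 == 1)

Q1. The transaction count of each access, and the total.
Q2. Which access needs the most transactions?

A1: 1 transaction
A2: 2 transactions

Answer: 1,2; total 3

Answer: A2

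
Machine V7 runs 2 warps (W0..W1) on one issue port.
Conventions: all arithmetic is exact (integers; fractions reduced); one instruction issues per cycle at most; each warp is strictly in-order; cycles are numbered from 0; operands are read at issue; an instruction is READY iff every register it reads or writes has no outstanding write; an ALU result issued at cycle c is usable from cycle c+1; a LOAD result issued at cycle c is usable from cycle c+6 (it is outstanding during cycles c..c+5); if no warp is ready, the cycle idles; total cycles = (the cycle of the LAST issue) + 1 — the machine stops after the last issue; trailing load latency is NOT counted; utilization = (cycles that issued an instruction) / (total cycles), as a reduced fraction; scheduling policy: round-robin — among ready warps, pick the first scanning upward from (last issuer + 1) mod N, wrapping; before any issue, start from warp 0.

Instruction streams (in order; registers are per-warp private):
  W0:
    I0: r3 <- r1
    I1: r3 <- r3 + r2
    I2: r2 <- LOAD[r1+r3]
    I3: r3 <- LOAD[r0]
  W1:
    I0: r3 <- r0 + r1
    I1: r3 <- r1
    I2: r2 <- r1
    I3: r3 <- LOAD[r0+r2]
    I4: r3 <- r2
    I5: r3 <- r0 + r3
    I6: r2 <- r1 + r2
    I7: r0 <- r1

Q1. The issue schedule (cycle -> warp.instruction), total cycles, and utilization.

cycle 0: W0.I0
cycle 1: W1.I0
cycle 2: W0.I1
cycle 3: W1.I1
cycle 4: W0.I2
cycle 5: W1.I2
cycle 6: W0.I3
cycle 7: W1.I3
cycle 8: idle
cycle 9: idle
cycle 10: idle
cycle 11: idle
cycle 12: idle
cycle 13: W1.I4
cycle 14: W1.I5
cycle 15: W1.I6
cycle 16: W1.I7

Answer: 17 cycles, utilization 12/17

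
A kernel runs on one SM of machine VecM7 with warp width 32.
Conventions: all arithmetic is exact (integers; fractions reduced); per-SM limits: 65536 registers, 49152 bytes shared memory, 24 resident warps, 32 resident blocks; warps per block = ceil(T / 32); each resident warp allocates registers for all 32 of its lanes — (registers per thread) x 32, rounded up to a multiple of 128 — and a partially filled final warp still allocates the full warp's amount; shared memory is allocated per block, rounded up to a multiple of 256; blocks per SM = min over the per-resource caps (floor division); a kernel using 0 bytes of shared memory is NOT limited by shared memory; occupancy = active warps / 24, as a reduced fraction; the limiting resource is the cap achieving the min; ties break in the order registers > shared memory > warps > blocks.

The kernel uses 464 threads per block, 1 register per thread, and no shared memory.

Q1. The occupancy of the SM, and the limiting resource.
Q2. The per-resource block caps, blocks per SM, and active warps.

Answer: occupancy 5/8, limited by warps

registers: 34 blocks
shared memory: no limit (kernel uses none)
warps: 1 block
blocks: 32 blocks

Answer: 1 block, 15 active warps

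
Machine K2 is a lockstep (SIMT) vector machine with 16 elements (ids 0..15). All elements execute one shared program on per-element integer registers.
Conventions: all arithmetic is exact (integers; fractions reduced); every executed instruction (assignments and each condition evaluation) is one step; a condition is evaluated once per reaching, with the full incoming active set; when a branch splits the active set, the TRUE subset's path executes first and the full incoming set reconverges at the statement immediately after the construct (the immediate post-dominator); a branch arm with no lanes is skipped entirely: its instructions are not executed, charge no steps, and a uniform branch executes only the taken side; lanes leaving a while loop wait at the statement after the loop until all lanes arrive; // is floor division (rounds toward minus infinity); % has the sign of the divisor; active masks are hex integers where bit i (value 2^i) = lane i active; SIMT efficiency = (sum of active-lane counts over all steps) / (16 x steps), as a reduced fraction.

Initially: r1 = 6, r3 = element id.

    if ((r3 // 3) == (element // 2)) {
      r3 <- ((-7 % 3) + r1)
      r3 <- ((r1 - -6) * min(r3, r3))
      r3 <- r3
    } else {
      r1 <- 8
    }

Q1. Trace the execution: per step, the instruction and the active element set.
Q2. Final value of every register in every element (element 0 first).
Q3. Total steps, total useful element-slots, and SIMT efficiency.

step 0: eval ((r3 // 3) == (element // 2)) 0xffff
step 1: r3 <- ((-7 % 3) + r1)        0x000b
step 2: r3 <- ((r1 - -6) * min(r3, r3)) 0x000b
step 3: r3 <- r3                     0x000b
step 4: r1 <- 8                      0xfff4

Answer: 5 steps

r1: 6,6,8,6,8,8,8,8,8,8,8,8,8,8,8,8
r3: 96,96,2,96,4,5,6,7,8,9,10,11,12,13,14,15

steps = 5; useful = 38; efficiency = 38/80 = 19/40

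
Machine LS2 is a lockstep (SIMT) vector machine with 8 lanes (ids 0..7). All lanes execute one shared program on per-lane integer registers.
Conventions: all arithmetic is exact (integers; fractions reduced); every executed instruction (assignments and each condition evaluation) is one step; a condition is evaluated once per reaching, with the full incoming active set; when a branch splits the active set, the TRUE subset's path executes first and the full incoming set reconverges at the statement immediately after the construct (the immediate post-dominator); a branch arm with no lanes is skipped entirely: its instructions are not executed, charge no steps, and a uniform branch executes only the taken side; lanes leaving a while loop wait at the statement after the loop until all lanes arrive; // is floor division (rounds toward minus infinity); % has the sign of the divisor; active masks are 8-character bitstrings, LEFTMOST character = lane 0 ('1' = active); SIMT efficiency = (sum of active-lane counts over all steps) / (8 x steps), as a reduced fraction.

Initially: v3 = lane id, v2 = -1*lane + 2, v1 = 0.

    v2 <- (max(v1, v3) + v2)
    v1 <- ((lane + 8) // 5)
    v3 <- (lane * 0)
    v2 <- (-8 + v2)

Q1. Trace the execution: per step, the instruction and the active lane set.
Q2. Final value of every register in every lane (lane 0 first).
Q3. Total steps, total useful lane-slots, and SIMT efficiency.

step 0: v2 <- (max(v1, v3) + v2)     11111111
step 1: v1 <- ((lane + 8) // 5)      11111111
step 2: v3 <- (lane * 0)             11111111
step 3: v2 <- (-8 + v2)              11111111

Answer: 4 steps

v3: 0,0,0,0,0,0,0,0
v2: -6,-6,-6,-6,-6,-6,-6,-6
v1: 1,1,2,2,2,2,2,3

steps = 4; useful = 32; efficiency = 32/32 = 1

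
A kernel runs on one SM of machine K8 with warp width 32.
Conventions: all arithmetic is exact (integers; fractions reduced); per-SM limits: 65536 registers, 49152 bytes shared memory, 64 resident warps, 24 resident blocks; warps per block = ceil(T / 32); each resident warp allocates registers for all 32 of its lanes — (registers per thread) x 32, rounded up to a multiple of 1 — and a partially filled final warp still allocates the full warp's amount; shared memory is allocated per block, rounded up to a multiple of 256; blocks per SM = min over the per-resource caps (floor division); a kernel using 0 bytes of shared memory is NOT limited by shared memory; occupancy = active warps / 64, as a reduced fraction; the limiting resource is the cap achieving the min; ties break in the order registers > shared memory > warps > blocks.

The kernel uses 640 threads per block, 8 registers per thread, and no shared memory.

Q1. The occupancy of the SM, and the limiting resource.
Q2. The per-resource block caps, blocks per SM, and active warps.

Answer: occupancy 15/16, limited by warps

registers: 12 blocks
shared memory: no limit (kernel uses none)
warps: 3 blocks
blocks: 24 blocks

Answer: 3 blocks, 60 active warps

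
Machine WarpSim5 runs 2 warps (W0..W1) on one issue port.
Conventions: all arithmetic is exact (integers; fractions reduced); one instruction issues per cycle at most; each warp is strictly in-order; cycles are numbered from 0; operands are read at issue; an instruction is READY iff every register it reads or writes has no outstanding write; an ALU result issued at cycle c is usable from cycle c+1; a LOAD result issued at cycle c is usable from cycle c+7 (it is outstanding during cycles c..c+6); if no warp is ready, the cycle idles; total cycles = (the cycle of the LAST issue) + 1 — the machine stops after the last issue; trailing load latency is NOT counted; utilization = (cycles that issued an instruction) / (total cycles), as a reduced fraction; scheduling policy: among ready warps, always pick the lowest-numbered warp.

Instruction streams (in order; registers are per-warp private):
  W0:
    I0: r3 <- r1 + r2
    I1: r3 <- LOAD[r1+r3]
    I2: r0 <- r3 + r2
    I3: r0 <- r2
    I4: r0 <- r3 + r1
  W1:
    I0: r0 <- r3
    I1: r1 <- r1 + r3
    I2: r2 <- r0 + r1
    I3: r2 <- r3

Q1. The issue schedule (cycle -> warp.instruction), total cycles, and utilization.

cycle 0: W0.I0
cycle 1: W0.I1
cycle 2: W1.I0
cycle 3: W1.I1
cycle 4: W1.I2
cycle 5: W1.I3
cycle 6: idle
cycle 7: idle
cycle 8: W0.I2
cycle 9: W0.I3
cycle 10: W0.I4

Answer: 11 cycles, utilization 9/11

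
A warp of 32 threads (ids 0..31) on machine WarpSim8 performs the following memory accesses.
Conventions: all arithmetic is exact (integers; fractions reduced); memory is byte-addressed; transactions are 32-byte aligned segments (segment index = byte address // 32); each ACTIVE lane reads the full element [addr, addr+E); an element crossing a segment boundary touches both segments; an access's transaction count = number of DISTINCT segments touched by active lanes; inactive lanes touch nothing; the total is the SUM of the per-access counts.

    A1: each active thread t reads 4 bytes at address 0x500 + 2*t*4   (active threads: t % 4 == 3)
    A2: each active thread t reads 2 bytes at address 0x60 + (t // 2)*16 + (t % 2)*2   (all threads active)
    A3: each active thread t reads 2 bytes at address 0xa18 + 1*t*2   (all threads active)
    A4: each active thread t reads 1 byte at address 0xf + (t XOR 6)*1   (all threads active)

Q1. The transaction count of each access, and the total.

A1: 8 transactions
A2: 8 transactions
A3: 3 transactions
A4: 2 transactions

Answer: 8,8,3,2; total 21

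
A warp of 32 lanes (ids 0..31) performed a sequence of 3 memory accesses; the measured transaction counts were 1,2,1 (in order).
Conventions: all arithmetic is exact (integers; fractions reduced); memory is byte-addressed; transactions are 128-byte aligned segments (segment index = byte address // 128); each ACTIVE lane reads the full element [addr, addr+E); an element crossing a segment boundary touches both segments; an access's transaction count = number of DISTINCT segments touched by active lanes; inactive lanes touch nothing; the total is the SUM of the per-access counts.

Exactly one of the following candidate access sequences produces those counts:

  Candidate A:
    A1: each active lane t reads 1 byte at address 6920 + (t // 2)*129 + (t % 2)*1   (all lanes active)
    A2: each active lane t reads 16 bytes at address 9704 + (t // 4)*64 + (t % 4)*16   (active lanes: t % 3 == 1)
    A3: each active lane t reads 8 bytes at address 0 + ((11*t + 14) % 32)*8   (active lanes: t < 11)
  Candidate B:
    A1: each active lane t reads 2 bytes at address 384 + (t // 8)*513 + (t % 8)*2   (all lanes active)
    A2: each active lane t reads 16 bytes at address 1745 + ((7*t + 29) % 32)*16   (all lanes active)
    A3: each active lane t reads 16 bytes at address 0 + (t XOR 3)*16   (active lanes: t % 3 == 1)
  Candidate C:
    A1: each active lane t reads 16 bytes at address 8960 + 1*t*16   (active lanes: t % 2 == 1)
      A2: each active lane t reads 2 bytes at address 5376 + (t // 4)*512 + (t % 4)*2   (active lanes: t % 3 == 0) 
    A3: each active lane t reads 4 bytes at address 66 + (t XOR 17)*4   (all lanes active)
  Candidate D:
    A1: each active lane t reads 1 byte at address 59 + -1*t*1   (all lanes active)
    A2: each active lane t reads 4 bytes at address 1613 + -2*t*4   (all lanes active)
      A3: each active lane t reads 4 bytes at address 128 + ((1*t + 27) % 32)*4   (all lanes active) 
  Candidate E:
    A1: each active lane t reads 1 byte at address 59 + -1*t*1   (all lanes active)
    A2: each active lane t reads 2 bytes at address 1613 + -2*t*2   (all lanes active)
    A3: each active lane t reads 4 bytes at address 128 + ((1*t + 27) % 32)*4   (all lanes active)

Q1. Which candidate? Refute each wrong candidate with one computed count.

A: A1 gives 16 transactions, not 1
B: A1 gives 4 transactions, not 1
C: A1 gives 4 transactions, not 1
D: A2 gives 3 transactions, not 2
E: all counts match (1,2,1)

Answer: E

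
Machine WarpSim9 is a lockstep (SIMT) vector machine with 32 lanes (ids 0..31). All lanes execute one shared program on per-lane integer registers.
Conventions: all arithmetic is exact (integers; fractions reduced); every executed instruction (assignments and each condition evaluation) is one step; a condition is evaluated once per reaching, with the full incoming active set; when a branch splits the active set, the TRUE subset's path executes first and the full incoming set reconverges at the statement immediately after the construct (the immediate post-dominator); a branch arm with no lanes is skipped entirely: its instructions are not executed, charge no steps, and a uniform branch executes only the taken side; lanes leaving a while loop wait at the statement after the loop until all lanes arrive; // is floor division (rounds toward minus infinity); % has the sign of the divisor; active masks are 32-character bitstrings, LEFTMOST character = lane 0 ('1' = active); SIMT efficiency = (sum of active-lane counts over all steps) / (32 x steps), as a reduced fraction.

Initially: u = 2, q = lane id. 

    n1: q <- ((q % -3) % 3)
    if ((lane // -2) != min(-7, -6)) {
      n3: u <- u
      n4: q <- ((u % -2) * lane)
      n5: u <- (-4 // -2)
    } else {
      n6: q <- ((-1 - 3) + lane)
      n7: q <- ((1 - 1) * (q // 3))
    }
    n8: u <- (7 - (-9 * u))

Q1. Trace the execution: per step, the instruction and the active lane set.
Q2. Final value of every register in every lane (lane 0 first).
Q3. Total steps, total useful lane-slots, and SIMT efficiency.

step 0: q <- ((q % -3) % 3)          11111111111111111111111111111111
step 1: eval ((lane // -2) != min(-7, -6)) 11111111111111111111111111111111
step 2: u <- u                       11111111111110011111111111111111
step 3: q <- ((u % -2) * lane)       11111111111110011111111111111111
step 4: u <- (-4 // -2)              11111111111110011111111111111111
step 5: q <- ((-1 - 3) + lane)       00000000000001100000000000000000
step 6: q <- ((1 - 1) * (q // 3))    00000000000001100000000000000000
step 7: u <- (7 - (-9 * u))          11111111111111111111111111111111

Answer: 8 steps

u: 25,25,25,25,25,25,25,25,25,25,25,25,25,25,25,25,25,25,25,25,25,25,25,25,25,25,25,25,25,25,25,25
q: 0,0,0,0,0,0,0,0,0,0,0,0,0,0,0,0,0,0,0,0,0,0,0,0,0,0,0,0,0,0,0,0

steps = 8; useful = 190; efficiency = 190/256 = 95/128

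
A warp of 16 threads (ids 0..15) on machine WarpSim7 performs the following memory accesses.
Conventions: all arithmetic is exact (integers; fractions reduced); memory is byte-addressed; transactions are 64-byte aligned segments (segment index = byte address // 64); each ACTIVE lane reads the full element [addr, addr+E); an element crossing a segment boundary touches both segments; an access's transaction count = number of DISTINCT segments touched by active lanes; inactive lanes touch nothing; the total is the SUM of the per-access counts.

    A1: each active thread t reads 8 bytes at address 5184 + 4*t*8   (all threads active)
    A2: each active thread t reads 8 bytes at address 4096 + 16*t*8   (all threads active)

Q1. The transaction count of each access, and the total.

A1: 8 transactions
A2: 16 transactions

Answer: 8,16; total 24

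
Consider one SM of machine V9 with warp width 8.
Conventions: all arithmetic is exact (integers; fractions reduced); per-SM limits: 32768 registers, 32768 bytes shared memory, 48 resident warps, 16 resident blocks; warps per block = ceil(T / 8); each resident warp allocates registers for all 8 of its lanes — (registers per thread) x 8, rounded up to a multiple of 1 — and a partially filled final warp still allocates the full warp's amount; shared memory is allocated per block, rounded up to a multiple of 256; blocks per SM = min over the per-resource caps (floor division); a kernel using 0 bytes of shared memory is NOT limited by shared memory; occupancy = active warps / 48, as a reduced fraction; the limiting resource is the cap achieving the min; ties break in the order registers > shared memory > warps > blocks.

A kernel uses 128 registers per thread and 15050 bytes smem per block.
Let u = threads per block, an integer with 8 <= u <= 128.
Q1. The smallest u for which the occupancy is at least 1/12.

Answer: u = 9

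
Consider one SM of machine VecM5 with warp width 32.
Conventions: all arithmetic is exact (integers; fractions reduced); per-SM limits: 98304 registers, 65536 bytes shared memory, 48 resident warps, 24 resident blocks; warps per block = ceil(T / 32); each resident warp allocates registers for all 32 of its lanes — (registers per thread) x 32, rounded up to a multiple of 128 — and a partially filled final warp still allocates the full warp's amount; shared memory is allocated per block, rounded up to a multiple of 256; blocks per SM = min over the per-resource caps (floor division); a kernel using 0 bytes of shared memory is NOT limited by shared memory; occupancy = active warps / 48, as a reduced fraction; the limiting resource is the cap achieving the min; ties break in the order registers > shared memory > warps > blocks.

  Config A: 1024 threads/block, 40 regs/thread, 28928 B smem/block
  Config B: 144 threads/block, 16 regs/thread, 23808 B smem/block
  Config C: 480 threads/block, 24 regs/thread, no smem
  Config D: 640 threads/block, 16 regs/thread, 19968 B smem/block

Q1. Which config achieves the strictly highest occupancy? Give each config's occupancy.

occupancies: A 2/3, B 5/24, C 15/16, D 5/6

Answer: C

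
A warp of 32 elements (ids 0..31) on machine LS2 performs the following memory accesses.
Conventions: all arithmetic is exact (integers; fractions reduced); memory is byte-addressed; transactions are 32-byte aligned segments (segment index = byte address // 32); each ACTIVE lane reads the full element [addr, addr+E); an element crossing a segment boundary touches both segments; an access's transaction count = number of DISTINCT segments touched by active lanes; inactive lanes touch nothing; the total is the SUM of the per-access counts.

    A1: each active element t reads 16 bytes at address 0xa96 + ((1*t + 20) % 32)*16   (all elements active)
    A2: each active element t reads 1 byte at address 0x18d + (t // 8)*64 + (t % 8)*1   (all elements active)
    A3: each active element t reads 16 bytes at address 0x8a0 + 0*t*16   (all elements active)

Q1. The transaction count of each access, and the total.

A1: 17 transactions
A2: 4 transactions
A3: 1 transaction

Answer: 17,4,1; total 22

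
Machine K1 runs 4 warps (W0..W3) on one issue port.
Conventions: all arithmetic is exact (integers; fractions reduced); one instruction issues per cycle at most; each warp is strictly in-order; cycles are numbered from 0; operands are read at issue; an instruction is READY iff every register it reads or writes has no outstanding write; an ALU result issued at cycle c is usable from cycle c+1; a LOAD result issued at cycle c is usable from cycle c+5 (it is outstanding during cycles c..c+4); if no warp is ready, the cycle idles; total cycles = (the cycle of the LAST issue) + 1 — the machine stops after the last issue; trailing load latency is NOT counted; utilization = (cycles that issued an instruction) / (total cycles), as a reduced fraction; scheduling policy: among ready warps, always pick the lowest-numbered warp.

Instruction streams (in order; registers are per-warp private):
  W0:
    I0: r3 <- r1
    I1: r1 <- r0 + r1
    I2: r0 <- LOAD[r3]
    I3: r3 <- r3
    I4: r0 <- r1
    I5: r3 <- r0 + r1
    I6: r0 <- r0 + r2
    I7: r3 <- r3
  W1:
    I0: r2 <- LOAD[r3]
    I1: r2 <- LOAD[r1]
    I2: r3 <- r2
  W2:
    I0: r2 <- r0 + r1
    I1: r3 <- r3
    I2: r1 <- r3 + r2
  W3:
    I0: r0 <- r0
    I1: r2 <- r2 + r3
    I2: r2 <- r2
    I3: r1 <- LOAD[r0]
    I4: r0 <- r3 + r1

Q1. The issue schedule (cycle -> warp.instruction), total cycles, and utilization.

cycle 0: W0.I0
cycle 1: W0.I1
cycle 2: W0.I2
cycle 3: W0.I3
cycle 4: W1.I0
cycle 5: W2.I0
cycle 6: W2.I1
cycle 7: W0.I4
cycle 8: W0.I5
cycle 9: W0.I6
cycle 10: W0.I7
cycle 11: W1.I1
cycle 12: W2.I2
cycle 13: W3.I0
cycle 14: W3.I1
cycle 15: W3.I2
cycle 16: W1.I2
cycle 17: W3.I3
cycle 18: idle
cycle 19: idle
cycle 20: idle
cycle 21: idle
cycle 22: W3.I4

Answer: 23 cycles, utilization 19/23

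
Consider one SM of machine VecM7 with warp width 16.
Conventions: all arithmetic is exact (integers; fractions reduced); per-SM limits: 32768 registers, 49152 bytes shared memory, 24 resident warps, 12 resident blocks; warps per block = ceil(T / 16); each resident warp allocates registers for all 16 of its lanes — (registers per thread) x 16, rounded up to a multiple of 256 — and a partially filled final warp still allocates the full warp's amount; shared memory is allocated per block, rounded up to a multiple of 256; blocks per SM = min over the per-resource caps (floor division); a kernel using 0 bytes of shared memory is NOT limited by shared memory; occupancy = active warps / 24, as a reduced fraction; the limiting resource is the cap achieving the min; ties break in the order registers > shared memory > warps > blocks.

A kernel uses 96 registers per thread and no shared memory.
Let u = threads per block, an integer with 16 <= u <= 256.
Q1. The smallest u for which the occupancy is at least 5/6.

Answer: u = 17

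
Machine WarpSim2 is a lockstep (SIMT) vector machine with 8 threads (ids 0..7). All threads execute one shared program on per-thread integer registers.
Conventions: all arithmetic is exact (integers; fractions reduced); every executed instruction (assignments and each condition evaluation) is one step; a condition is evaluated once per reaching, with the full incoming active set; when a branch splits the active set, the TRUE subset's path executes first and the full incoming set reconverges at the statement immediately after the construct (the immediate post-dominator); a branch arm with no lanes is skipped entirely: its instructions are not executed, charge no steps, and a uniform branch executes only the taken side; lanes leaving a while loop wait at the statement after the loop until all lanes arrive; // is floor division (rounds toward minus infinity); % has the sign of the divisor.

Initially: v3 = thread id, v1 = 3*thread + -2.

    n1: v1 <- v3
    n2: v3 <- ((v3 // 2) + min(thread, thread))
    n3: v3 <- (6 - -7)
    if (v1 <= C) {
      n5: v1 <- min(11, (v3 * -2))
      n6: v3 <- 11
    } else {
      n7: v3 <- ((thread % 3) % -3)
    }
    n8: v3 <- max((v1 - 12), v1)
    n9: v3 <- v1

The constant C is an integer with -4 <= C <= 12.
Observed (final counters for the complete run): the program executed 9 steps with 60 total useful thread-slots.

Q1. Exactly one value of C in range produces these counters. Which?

Answer: C = 3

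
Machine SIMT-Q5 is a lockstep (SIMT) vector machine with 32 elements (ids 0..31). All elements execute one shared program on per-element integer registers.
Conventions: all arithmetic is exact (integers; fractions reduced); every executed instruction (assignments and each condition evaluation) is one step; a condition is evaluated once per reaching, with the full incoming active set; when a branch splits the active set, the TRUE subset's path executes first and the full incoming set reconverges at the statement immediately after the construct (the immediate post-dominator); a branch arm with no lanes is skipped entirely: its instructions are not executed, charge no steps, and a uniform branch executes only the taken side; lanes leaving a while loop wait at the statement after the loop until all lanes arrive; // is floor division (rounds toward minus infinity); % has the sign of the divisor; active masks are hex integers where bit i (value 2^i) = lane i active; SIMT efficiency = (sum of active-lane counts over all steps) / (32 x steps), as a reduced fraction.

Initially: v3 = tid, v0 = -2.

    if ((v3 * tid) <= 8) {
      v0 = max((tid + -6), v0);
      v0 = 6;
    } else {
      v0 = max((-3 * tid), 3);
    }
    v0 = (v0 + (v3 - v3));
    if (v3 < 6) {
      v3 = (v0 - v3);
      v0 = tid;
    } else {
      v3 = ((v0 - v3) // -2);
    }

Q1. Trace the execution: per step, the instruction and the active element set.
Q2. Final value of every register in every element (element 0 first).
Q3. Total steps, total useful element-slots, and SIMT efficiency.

step 0: eval ((v3 * tid) <= 8)       0xffffffff
step 1: v0 <- max((tid + -6), v0)    0x00000007
step 2: v0 <- 6                      0x00000007
step 3: v0 <- max((-3 * tid), 3)     0xfffffff8
step 4: v0 <- (v0 + (v3 - v3))       0xffffffff
step 5: eval (v3 < 6)                0xffffffff
step 6: v3 <- (v0 - v3)              0x0000003f
step 7: v0 <- tid                    0x0000003f
step 8: v3 <- ((v0 - v3) // -2)      0xffffffc0

Answer: 9 steps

v3: 6,5,4,0,-1,-2,1,2,2,3,3,4,4,5,5,6,6,7,7,8,8,9,9,10,10,11,11,12,12,13,13,14
v0: 0,1,2,3,4,5,3,3,3,3,3,3,3,3,3,3,3,3,3,3,3,3,3,3,3,3,3,3,3,3,3,3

steps = 9; useful = 169; efficiency = 169/288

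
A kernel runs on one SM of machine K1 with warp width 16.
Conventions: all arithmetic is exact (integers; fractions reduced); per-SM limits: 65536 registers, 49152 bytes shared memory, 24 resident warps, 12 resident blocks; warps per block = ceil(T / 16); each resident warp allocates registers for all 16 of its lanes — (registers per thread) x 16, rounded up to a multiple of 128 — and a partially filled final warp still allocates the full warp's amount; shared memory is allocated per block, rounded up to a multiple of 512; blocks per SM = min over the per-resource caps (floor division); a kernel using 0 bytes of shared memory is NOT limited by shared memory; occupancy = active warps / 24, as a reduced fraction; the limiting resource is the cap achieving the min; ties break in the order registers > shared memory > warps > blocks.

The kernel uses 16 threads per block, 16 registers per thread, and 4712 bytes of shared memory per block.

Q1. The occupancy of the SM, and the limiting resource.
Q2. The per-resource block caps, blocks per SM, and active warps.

Answer: occupancy 3/8, limited by shared memory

registers: 256 blocks
shared memory: 9 blocks
warps: 24 blocks
blocks: 12 blocks

Answer: 9 blocks, 9 active warps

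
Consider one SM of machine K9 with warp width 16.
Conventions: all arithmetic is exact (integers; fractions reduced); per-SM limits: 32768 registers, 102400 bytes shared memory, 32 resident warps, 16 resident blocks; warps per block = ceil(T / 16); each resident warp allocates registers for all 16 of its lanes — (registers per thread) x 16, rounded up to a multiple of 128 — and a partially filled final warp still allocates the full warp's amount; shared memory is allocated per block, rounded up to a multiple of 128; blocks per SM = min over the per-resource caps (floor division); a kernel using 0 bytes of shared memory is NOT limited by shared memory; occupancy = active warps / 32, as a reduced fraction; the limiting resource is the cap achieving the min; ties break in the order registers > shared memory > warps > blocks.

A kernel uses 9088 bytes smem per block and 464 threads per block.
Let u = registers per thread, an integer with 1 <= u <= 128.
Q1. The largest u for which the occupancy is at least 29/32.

Answer: u = 64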